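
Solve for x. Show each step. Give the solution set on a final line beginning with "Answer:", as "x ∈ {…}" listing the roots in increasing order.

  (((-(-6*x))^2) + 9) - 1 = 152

Step 1. [(((-(-6*x))^2) + 9) - 1 = 152] 1 comes off first (add 1). So sub: ((-(-6*x))^2) + 9 = 153.
Step 2. [((-(-6*x))^2) + 9 = 153] peel the +9: subtract 9 from each side. So sub: (-(-6*x))^2 = 144.
Step 3. [(-(-6*x))^2 = 144] 144 ≥ 0, LHS is (·)² — take ±√ ⇒ sqrt: -(-6*x) = 12 or -12.
Step 4. [-(-6*x) = 12 or -12] leading − — multiply by −1, so neg: -6*x = -12 or 12.
Step 5. [-6*x = -12 or 12] -6 out front; divide by -6. So div: x = 2 or -2.

Answer: x ∈ {-2, 2}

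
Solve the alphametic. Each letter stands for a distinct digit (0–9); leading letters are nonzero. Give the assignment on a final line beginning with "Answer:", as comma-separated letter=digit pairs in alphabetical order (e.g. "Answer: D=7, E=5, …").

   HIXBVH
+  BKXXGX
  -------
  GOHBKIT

Step 1. [G] the sum has 7 digits but both addends have 6; that extra leading digit G is the final carry, namely 1, so G=1.
Step 2. [col 1: H + X ≡ T (mod 10)] several values work for X in column 1 (H + X ≡ T (mod 10), carry-in 0); try X=2. So X=2.
Step 3. [col 1: H + X ≡ T (mod 10)] column 1 (H + X ≡ T (mod 10), carry-in 0) doesn't pin T yet; pick T=7 and continue, so T=7.
Step 4. [col 1: H + X ≡ T (mod 10)] column 1: given X=2, T=7, carry-in 0, and digits 1,2,7 already taken and all letters distinct, H+X≡T (mod 10) forces H=5, so H=5.
Step 5. [col 2: V + G ≡ I (mod 10)] no forcing yet in column 2 (carry-in 0); V=8 is free and consistent — try it. So V=8.
Step 6. [col 2: V + G ≡ I (mod 10)] from column 2 (V=8, G=1, carry-in 0, digits 1,2,5,7,8 already taken and all letters distinct): I must equal 9, so I=9.
Step 7. [col 3: B + X ≡ K (mod 10)] column 3 reads B+X+carry(0)=K with X=2; with digits 1,2,5,7,8,9 already taken and all letters distinct, the only value for K is 6 ⇒ K=6.
Step 8. [col 3: B + X ≡ K (mod 10)] from column 3 (X=2, K=6, carry-in 0, digits 1,2,5,6,7,8,9 already taken and all letters distinct): B must equal 4, so B=4.
Step 9. [col 6: H + B ≡ O (mod 10)] in column 6 we have H+B≡O with carry-in 1; given H=5, B=4 and digits 1,2,4,5,6,7,8,9 already taken and all letters distinct, that pins O to 0, so O=0.

Answer: B=4, G=1, H=5, I=9, K=6, O=0, T=7, V=8, X=2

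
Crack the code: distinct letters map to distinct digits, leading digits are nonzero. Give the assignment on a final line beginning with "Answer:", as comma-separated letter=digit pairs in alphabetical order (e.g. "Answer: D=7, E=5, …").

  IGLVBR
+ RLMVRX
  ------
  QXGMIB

Step 1. [col 1: R + X ≡ B (mod 10)] column 1 (R + X ≡ B (mod 10), carry-in 0) doesn't pin B yet; pick B=0 and continue ⇒ B=0.
Step 2. [col 1: R + X ≡ B (mod 10)] several values work for R in column 1 (R + X ≡ B (mod 10), carry-in 0); try R=2, so R=2.
Step 3. [col 1: R + X ≡ B (mod 10)] column 1: given R=2, B=0, carry-in 0, and digits 0,2 already taken and all letters distinct, R+X≡B (mod 10) forces X=8 ⇒ X=8.
Step 4. [col 2: B + R ≡ I (mod 10)] column 2: given B=0, R=2, carry-in 1, and digits 0,2,8 already taken and all letters distinct, B+R≡I (mod 10) forces I=3 ⇒ I=3.
Step 5. [col 3: V + V ≡ M (mod 10)] column 3: given nothing yet, carry-in 0, and digits 0,2,3,8 already taken and all letters distinct, V+V≡M (mod 10) forces M=4. So M=4.
Step 6. [col 3: V + V ≡ M (mod 10)] from column 3 (M=4, carry-in 0, digits 0,2,3,4,8 already taken and all letters distinct): V must equal 7, so V=7.
Step 7. [col 4: L + M ≡ G (mod 10)] column 4 (L + M ≡ G (mod 10), carry-in 1) doesn't pin L yet; pick L=6 and continue. So L=6.
Step 8. [col 4: L + M ≡ G (mod 10)] from column 4 (L=6, M=4, carry-in 1, digits 0,2,3,4,6,7,8 already taken and all letters distinct): G must equal 1. So G=1.
Step 9. [col 6: I + R ≡ Q (mod 10)] column 6 reads I+R+carry(0)=Q with I=3, R=2; with digits 0,1,2,3,4,6,7,8 already taken and all letters distinct, the only value for Q is 5. So Q=5.

Answer: B=0, G=1, I=3, L=6, M=4, Q=5, R=2, V=7, X=8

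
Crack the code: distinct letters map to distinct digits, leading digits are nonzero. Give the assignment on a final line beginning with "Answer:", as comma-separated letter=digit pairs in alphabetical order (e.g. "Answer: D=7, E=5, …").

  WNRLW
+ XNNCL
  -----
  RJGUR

Step 1. [col 1: W + L ≡ R (mod 10)] L=2 is one option consistent with column 1 (W + L ≡ R (mod 10), carry-in 0) — take it ⇒ L=2.
Step 2. [col 1: W + L ≡ R (mod 10)] W=5 is one option consistent with column 1 (W + L ≡ R (mod 10), carry-in 0) — take it, so W=5.
Step 3. [col 1: W + L ≡ R (mod 10)] from column 1 (W=5, L=2, carry-in 0, digits 2,5 already taken and all letters distinct): R must equal 7, so R=7.
Step 4. [col 2: L + C ≡ U (mod 10)] column 2 (L + C ≡ U (mod 10), carry-in 0) doesn't pin U yet; pick U=0 and continue ⇒ U=0.
Step 5. [col 2: L + C ≡ U (mod 10)] in column 2 we have L+C≡U with carry-in 0; given L=2, U=0 and digits 0,2,5,7 already taken and all letters distinct, that pins C to 8, so C=8.
Step 6. [col 3: R + N ≡ G (mod 10)] column 3 (R + N ≡ G (mod 10), carry-in 1) doesn't pin N yet; pick N=6 and continue ⇒ N=6.
Step 7. [col 3: R + N ≡ G (mod 10)] from column 3 (R=7, N=6, carry-in 1, digits 0,2,5,6,7,8 already taken and all letters distinct): G must equal 4, so G=4.
Step 8. [col 4: N + N ≡ J (mod 10)] from column 4 (N=6, carry-in 1, digits 0,2,4,5,6,7,8 already taken and all letters distinct): J must equal 3, so J=3.
Step 9. [col 5: W + X ≡ R (mod 10)] from column 5 (W=5, R=7, carry-in 1, digits 0,2,3,4,5,6,7,8 already taken and all letters distinct): X must equal 1. So X=1.

Answer: C=8, G=4, J=3, L=2, N=6, R=7, U=0, W=5, X=1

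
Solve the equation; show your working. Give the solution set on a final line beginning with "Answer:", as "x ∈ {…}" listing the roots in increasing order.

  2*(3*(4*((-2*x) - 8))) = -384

Step 1. [2*(3*(4*((-2*x) - 8))) = -384] leading coefficient 2: divide by 2. So div: 3*(4*((-2*x) - 8)) = -192.
Step 2. [3*(4*((-2*x) - 8)) = -192] 3·(inner) — divide through by 3 ⇒ div: 4*((-2*x) - 8) = -64.
Step 3. [4*((-2*x) - 8) = -64] 4·(inner) — divide through by 4, so div: (-2*x) - 8 = -16.
Step 4. [(-2*x) - 8 = -16] 8 comes off first (add 8) ⇒ sub: -2*x = -8.
Step 5. [-2*x = -8] divide by the outer -2. So div: x = 4.

Answer: x ∈ {4}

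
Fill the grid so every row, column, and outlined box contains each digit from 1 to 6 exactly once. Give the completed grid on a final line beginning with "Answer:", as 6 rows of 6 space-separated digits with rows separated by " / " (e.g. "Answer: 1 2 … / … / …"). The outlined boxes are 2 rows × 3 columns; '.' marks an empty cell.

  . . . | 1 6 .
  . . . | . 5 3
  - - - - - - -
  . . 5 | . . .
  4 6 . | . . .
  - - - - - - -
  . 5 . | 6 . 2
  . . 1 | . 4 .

Step 1. [r5c1∈{3}] r5c1 is down to just 3. So r5c1=3.
Step 2. [r2c4∈{2,4}] across box 2, 2 lands solely at r2c4 ⇒ r2c4=2.
Step 3. [r1c6∈{4}] only 4 remains possible at r1c6, so r1c6=4.
Step 4. [r6c2∈{2}] r6c2 is down to just 2 ⇒ r6c2=2.
Step 5. [r6c4∈{3,5}] row 6 places 3 nowhere but r6c4, so r6c4=3.
Step 6. [r2c2∈{1,4}] r2c2 is the only open cell in col 2 admitting 4 ⇒ r2c2=4.
Step 7. [r3c2∈{1,3}] r3c2 is the only open cell in col 2 admitting 1 ⇒ r3c2=1.
Step 8. [r4c3∈{2,3}] in box 3, 3 fits only at r4c3. So r4c3=3.
Step 9. [r3c1∈{2}] only 2 remains possible at r3c1 ⇒ r3c1=2.
Step 10. [r4c6∈{1,5}] r4c6 is the only open cell in col 6 admitting 1 ⇒ r4c6=1.
Step 11. [r2c1∈{1,6}] r2c1 is the only open cell in row 2 admitting 1. So r2c1=1.
Step 12. [r4c5∈{2}] r4c5's peers cover all but 2 ⇒ r4c5=2.
Step 13. [r2c3∈{6}] nothing but 6 survives at r2c3, so r2c3=6.
Step 14. [r5c5∈{1}] nothing but 1 survives at r5c5, so r5c5=1.
Step 15. [r4c4∈{5}] only 5 remains possible at r4c4. So r4c4=5.
Step 16. [r1c2∈{3}] r1c2 has the single candidate 3 ⇒ r1c2=3.
Step 17. [r1c3∈{2}] r1c3 is down to just 2, so r1c3=2.
Step 18. [r3c6∈{6}] r3c6's peers cover all but 6. So r3c6=6.
Step 19. [r6c1∈{6}] nothing but 6 survives at r6c1 ⇒ r6c1=6.
Step 20. [r6c6∈{5}] r6c6's peers cover all but 5 ⇒ r6c6=5.
Step 21. [r3c4∈{4}] nothing but 4 survives at r3c4. So r3c4=4.
Step 22. [r5c3∈{4}] nothing but 4 survives at r5c3, so r5c3=4.
Step 23. [r3c5∈{3}] only 3 remains possible at r3c5, so r3c5=3.
Step 24. [r1c1∈{5}] only 5 remains possible at r1c1 ⇒ r1c1=5.

Answer: 5 3 2 1 6 4 / 1 4 6 2 5 3 / 2 1 5 4 3 6 / 4 6 3 5 2 1 / 3 5 4 6 1 2 / 6 2 1 3 4 5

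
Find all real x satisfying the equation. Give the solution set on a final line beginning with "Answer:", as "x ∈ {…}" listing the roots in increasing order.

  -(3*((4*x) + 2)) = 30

Step 1. [-(3*((4*x) + 2)) = 30] flip signs both sides. So neg: 3*((4*x) + 2) = -30.
Step 2. [3*((4*x) + 2) = -30] LHS = 3·(…); ÷3 both sides. So div: (4*x) + 2 = -10.
Step 3. [(4*x) + 2 = -10] 2 comes off first (subtract 2), so sub: 4*x = -12.
Step 4. [4*x = -12] leading coefficient 4: divide by 4. So div: x = -3.

Answer: x ∈ {-3}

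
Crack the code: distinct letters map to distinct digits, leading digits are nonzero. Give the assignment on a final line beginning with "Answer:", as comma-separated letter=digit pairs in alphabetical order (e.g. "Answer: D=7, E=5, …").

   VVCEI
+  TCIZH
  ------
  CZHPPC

Step 1. [col 1: I + H ≡ C (mod 10)] several values work for H in column 1 (I + H ≡ C (mod 10), carry-in 0); try H=4. So H=4.
Step 2. [col 1: I + H ≡ C (mod 10)] several values work for I in column 1 (I + H ≡ C (mod 10), carry-in 0); try I=7, so I=7.
Step 3. [col 1: I + H ≡ C (mod 10)] from column 1 (I=7, H=4, carry-in 0, digits 4,7 already taken and all letters distinct): C must equal 1 ⇒ C=1.
Step 4. [col 2: E + Z ≡ P (mod 10)] no forcing yet in column 2 (carry-in 1); Z=2 is free and consistent — try it, so Z=2.
Step 5. [col 2: E + Z ≡ P (mod 10)] P=8 is one option consistent with column 2 (E + Z ≡ P (mod 10), carry-in 1) — take it. So P=8.
Step 6. [col 2: E + Z ≡ P (mod 10)] from column 2 (Z=2, P=8, carry-in 1, digits 1,2,4,7,8 already taken and all letters distinct): E must equal 5, so E=5.
Step 7. [col 4: V + C ≡ H (mod 10)] in column 4 we have V+C≡H with carry-in 0; given C=1, H=4 and digits 1,2,4,5,7,8 already taken and all letters distinct, that pins V to 3 ⇒ V=3.
Step 8. [col 5: V + T ≡ Z (mod 10)] in column 5 we have V+T≡Z with carry-in 0; given V=3, Z=2 and digits 1,2,3,4,5,7,8 already taken and all letters distinct, that pins T to 9 ⇒ T=9.

Answer: C=1, E=5, H=4, I=7, P=8, T=9, V=3, Z=2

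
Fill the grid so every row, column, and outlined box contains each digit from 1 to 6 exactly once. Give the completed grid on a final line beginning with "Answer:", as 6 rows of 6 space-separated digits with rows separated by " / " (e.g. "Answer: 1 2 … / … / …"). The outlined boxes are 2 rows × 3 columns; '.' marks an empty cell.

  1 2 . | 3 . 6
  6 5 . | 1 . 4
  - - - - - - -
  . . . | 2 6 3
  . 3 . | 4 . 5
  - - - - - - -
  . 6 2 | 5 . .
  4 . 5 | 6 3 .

Step 1. [r6c2∈{1}] r6c2 is down to just 1 ⇒ r6c2=1.
Step 2. [r3c3∈{1,4}] r3c3 is the only open cell in row 3 admitting 1. So r3c3=1.
Step 3. [r4c5∈{1}] only 1 remains possible at r4c5 ⇒ r4c5=1.
Step 4. [r2c5∈{2}] r2c5's peers cover all but 2. So r2c5=2.
Step 5. [r2c3∈{3}] r2c3's peers cover all but 3 ⇒ r2c3=3.
Step 6. [r5c6∈{1}] r5c6 is down to just 1. So r5c6=1.
Step 7. [r5c5∈{4}] only 4 remains possible at r5c5 ⇒ r5c5=4.
Step 8. [r1c3∈{4}] r1c3 has the single candidate 4, so r1c3=4.
Step 9. [r6c6∈{2}] r6c6's peers cover all but 2. So r6c6=2.
Step 10. [r5c1∈{3}] r5c1 is down to just 3. So r5c1=3.
Step 11. [r4c1∈{2}] r4c1 is down to just 2 ⇒ r4c1=2.
Step 12. [r1c5∈{5}] r1c5's peers cover all but 5, so r1c5=5.
Step 13. [r3c2∈{4}] r3c2 has the single candidate 4. So r3c2=4.
Step 14. [r4c3∈{6}] r4c3 has the single candidate 6, so r4c3=6.
Step 15. [r3c1∈{5}] r3c1's peers cover all but 5 ⇒ r3c1=5.

Answer: 1 2 4 3 5 6 / 6 5 3 1 2 4 / 5 4 1 2 6 3 / 2 3 6 4 1 5 / 3 6 2 5 4 1 / 4 1 5 6 3 2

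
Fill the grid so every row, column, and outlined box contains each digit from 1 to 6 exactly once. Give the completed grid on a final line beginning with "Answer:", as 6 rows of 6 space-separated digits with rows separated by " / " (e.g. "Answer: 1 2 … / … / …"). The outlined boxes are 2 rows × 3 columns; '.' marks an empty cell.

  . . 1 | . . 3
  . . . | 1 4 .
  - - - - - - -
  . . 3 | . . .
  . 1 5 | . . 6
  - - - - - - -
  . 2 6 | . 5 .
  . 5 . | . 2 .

Step 1. [r6c3∈{4}] nothing but 4 survives at r6c3 ⇒ r6c3=4.
Step 2. [r2c3∈{2}] r2c3 has the single candidate 2, so r2c3=2.
Step 3. [r3c6∈{1,2,4,5}] across col 6, 2 lands solely at r3c6 ⇒ r3c6=2.
Step 4. [r1c5∈{6}] nothing but 6 survives at r1c5, so r1c5=6.
Step 5. [r1c2∈{4}] only 4 remains possible at r1c2, so r1c2=4.
Step 6. [r6c6∈{1}] only 1 remains possible at r6c6. So r6c6=1.
Step 7. [r6c1∈{3}] nothing but 3 survives at r6c1, so r6c1=3.
Step 8. [r3c2∈{6}] only 6 remains possible at r3c2 ⇒ r3c2=6.
Step 9. [r2c6∈{5}] only 5 remains possible at r2c6 ⇒ r2c6=5.
Step 10. [r5c4∈{3,4}] in row 5, 3 fits only at r5c4 ⇒ r5c4=3.
Step 11. [r4c4∈{4}] only 4 remains possible at r4c4 ⇒ r4c4=4.
Step 12. [r5c6∈{4}] r5c6 has the single candidate 4. So r5c6=4.
Step 13. [r2c2∈{3}] r2c2 is down to just 3 ⇒ r2c2=3.
Step 14. [r4c5∈{3}] r4c5's peers cover all but 3, so r4c5=3.
Step 15. [r3c5∈{1}] r3c5's peers cover all but 1 ⇒ r3c5=1.
Step 16. [r6c4∈{6}] r6c4 has the single candidate 6, so r6c4=6.
Step 17. [r1c1∈{5}] nothing but 5 survives at r1c1. So r1c1=5.
Step 18. [r5c1∈{1}] nothing but 1 survives at r5c1 ⇒ r5c1=1.
Step 19. [r2c1∈{6}] r2c1's peers cover all but 6 ⇒ r2c1=6.
Step 20. [r3c1∈{4}] r3c1's peers cover all but 4. So r3c1=4.
Step 21. [r3c4∈{5}] r3c4's peers cover all but 5 ⇒ r3c4=5.
Step 22. [r1c4∈{2}] r1c4 has the single candidate 2. So r1c4=2.
Step 23. [r4c1∈{2}] r4c1's peers cover all but 2. So r4c1=2.

Answer: 5 4 1 2 6 3 / 6 3 2 1 4 5 / 4 6 3 5 1 2 / 2 1 5 4 3 6 / 1 2 6 3 5 4 / 3 5 4 6 2 1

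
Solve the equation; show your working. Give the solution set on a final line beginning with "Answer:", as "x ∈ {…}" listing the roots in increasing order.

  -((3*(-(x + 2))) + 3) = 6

Step 1. [-((3*(-(x + 2))) + 3) = 6] leading − — multiply by −1. So neg: (3*(-(x + 2))) + 3 = -6.
Step 2. [(3*(-(x + 2))) + 3 = -6] 3 | LHS and 3 | -6: pull 3 out, so factor: (-(x + 2)) + 1 = -2.
Step 3. [(-(x + 2)) + 1 = -2] +1 is outermost — subtract 1 both sides, so sub: -(x + 2) = -3.
Step 4. [-(x + 2) = -3] flip signs both sides. So neg: x + 2 = 3.
Step 5. [x + 2 = 3] the outer +2 inverts by subtracting 2 ⇒ sub: x = 1.

Answer: x ∈ {1}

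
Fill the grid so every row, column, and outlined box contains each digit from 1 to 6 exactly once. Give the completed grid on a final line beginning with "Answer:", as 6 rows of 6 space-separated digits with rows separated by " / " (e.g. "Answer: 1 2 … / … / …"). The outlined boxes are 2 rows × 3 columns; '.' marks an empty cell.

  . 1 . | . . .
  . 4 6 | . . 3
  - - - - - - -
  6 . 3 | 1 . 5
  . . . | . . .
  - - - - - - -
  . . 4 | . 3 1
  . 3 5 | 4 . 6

Step 1. [r5c1∈{2}] only 2 remains possible at r5c1, so r5c1=2.
Step 2. [r1c3∈{2}] r1c3 is down to just 2. So r1c3=2.
Step 3. [r4c6∈{2,4}] in col 6, 2 fits only at r4c6. So r4c6=2.
Step 4. [r2c1∈{5}] r2c1 is down to just 5 ⇒ r2c1=5.
Step 5. [r1c5∈{4,5,6}] in col 5, 5 fits only at r1c5. So r1c5=5.
Step 6. [r4c1∈{1,4}] r4c1 is the only open cell in col 1 admitting 4 ⇒ r4c1=4.
Step 7. [r4c5∈{6}] r4c5 has the single candidate 6. So r4c5=6.
Step 8. [r2c4∈{2}] r2c4's peers cover all but 2 ⇒ r2c4=2.
Step 9. [r4c4∈{3}] r4c4 is down to just 3. So r4c4=3.
Step 10. [r3c2∈{2}] r3c2 is down to just 2 ⇒ r3c2=2.
Step 11. [r6c5∈{2}] r6c5 has the single candidate 2, so r6c5=2.
Step 12. [r2c5∈{1}] r2c5 has the single candidate 1. So r2c5=1.
Step 13. [r5c4∈{5}] r5c4 has the single candidate 5, so r5c4=5.
Step 14. [r6c1∈{1}] r6c1's peers cover all but 1 ⇒ r6c1=1.
Step 15. [r1c6∈{4}] r1c6 is down to just 4. So r1c6=4.
Step 16. [r1c1∈{3}] nothing but 3 survives at r1c1. So r1c1=3.
Step 17. [r4c2∈{5}] r4c2's peers cover all but 5, so r4c2=5.
Step 18. [r4c3∈{1}] r4c3 has the single candidate 1. So r4c3=1.
Step 19. [r3c5∈{4}] only 4 remains possible at r3c5. So r3c5=4.
Step 20. [r5c2∈{6}] nothing but 6 survives at r5c2, so r5c2=6.
Step 21. [r1c4∈{6}] r1c4 has the single candidate 6. So r1c4=6.

Answer: 3 1 2 6 5 4 / 5 4 6 2 1 3 / 6 2 3 1 4 5 / 4 5 1 3 6 2 / 2 6 4 5 3 1 / 1 3 5 4 2 6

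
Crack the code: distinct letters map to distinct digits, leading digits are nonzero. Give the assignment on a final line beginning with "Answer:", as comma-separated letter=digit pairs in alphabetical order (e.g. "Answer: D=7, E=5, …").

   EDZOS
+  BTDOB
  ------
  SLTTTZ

Step 1. [col 1: S + B ≡ Z (mod 10)] several values work for Z in column 1 (S + B ≡ Z (mod 10), carry-in 0); try Z=5, so Z=5.
Step 2. [col 1: S + B ≡ Z (mod 10)] several values work for B in column 1 (S + B ≡ Z (mod 10), carry-in 0); try B=4, so B=4.
Step 3. [col 1: S + B ≡ Z (mod 10)] column 1 reads S+B+carry(0)=Z with B=4, Z=5; with digits 4,5 already taken and all letters distinct, the only value for S is 1, so S=1.
Step 4. [col 2: O + O ≡ T (mod 10)] column 2 (O + O ≡ T (mod 10), carry-in 0) doesn't pin T yet; pick T=6 and continue ⇒ T=6.
Step 5. [col 2: O + O ≡ T (mod 10)] several values work for O in column 2 (O + O ≡ T (mod 10), carry-in 0); try O=8. So O=8.
Step 6. [col 3: Z + D ≡ T (mod 10)] column 3 reads Z+D+carry(1)=T with Z=5, T=6; with digits 1,4,5,6,8 already taken and all letters distinct, the only value for D is 0, so D=0.
Step 7. [col 5: E + B ≡ L (mod 10)] L=3 is one option consistent with column 5 (E + B ≡ L (mod 10), carry-in 0) — take it. So L=3.
Step 8. [col 5: E + B ≡ L (mod 10)] in column 5 we have E+B≡L with carry-in 0; given B=4, L=3 and digits 0,1,3,4,5,6,8 already taken and all letters distinct, that pins E to 9 ⇒ E=9.

Answer: B=4, D=0, E=9, L=3, O=8, S=1, T=6, Z=5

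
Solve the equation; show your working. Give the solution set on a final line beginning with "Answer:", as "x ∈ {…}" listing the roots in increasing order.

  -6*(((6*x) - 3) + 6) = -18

Step 1. [-6*(((6*x) - 3) + 6) = -18] divide by the outer -6, so div: ((6*x) - 3) + 6 = 3.
Step 2. [((6*x) - 3) + 6 = 3] subtract 6: x sits inside (… + 6) ⇒ sub: (6*x) - 3 = -3.
Step 3. [(6*x) - 3 = -3] -3 is outermost — add 3 both sides, so sub: 6*x = 0.
Step 4. [6*x = 0] divide by the outer 6, so div: x = 0.

Answer: x ∈ {0}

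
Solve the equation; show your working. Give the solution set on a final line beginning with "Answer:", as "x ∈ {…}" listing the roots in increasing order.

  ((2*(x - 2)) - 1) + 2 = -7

Step 1. [((2*(x - 2)) - 1) + 2 = -7] the outer +2 inverts by subtracting 2, so sub: (2*(x - 2)) - 1 = -9.
Step 2. [(2*(x - 2)) - 1 = -9] the outer -1 inverts by adding 1 ⇒ sub: 2*(x - 2) = -8.
Step 3. [2*(x - 2) = -8] leading coefficient 2: divide by 2 ⇒ div: x - 2 = -4.
Step 4. [x - 2 = -4] -2 is outermost — add 2 both sides, so sub: x = -2.

Answer: x ∈ {-2}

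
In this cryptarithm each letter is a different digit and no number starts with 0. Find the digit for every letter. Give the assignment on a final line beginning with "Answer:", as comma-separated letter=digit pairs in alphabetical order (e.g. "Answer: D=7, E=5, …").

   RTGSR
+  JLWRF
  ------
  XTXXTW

Step 1. [X] X is the leading digit of a 6-digit sum of two 5-digit numbers; the final carry is exactly 1. So X=1.
Step 2. [col 1: R + F ≡ W (mod 10)] no forcing yet in column 1 (carry-in 0); R=5 is free and consistent — try it ⇒ R=5.
Step 3. [col 1: R + F ≡ W (mod 10)] no forcing yet in column 1 (carry-in 0); F=2 is free and consistent — try it. So F=2.
Step 4. [col 1: R + F ≡ W (mod 10)] in column 1 we have R+F≡W with carry-in 0; given R=5, F=2 and digits 1,2,5 already taken and all letters distinct, that pins W to 7. So W=7.
Step 5. [col 2: S + R ≡ T (mod 10)] no forcing yet in column 2 (carry-in 0); S=9 is free and consistent — try it ⇒ S=9.
Step 6. [col 2: S + R ≡ T (mod 10)] column 2: given S=9, R=5, carry-in 0, and digits 1,2,5,7,9 already taken and all letters distinct, S+R≡T (mod 10) forces T=4 ⇒ T=4.
Step 7. [col 3: G + W ≡ X (mod 10)] column 3: given W=7, X=1, carry-in 1, and digits 1,2,4,5,7,9 already taken and all letters distinct, G+W≡X (mod 10) forces G=3, so G=3.
Step 8. [col 4: T + L ≡ X (mod 10)] in column 4 we have T+L≡X with carry-in 1; given T=4, X=1 and digits 1,2,3,4,5,7,9 already taken and all letters distinct, that pins L to 6 ⇒ L=6.
Step 9. [col 5: R + J ≡ T (mod 10)] in column 5 we have R+J≡T with carry-in 1; given R=5, T=4 and digits 1,2,3,4,5,6,7,9 already taken and all letters distinct, that pins J to 8. So J=8.

Answer: F=2, G=3, J=8, L=6, R=5, S=9, T=4, W=7, X=1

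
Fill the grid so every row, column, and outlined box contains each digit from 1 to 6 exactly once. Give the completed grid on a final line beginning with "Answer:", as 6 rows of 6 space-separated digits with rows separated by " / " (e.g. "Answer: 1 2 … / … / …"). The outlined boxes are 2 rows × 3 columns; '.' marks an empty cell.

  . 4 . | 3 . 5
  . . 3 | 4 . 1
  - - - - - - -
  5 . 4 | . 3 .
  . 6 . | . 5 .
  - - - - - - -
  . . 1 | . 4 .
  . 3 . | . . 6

Step 1. [r4c3∈{2}] nothing but 2 survives at r4c3. So r4c3=2.
Step 2. [r4c4∈{1}] r4c4 has the single candidate 1 ⇒ r4c4=1.
Step 3. [r5c1∈{2,6}] r5c1 is the only open cell in row 5 admitting 6. So r5c1=6.
Step 4. [r2c1∈{2}] r2c1 has the single candidate 2, so r2c1=2.
Step 5. [r5c2∈{2,5}] across col 2, 2 lands solely at r5c2. So r5c2=2.
Step 6. [r1c5∈{2,6}] r1c5 is the only open cell in row 1 admitting 2, so r1c5=2.
Step 7. [r6c4∈{2,5}] in row 6, 2 fits only at r6c4, so r6c4=2.
Step 8. [r6c5∈{1}] r6c5 is down to just 1 ⇒ r6c5=1.
Step 9. [r1c1∈{1}] r1c1 has the single candidate 1, so r1c1=1.
Step 10. [r5c4∈{5}] r5c4's peers cover all but 5, so r5c4=5.
Step 11. [r6c3∈{5}] nothing but 5 survives at r6c3, so r6c3=5.
Step 12. [r3c4∈{6}] r3c4 has the single candidate 6, so r3c4=6.
Step 13. [r2c5∈{6}] r2c5's peers cover all but 6, so r2c5=6.
Step 14. [r2c2∈{5}] r2c2 is down to just 5 ⇒ r2c2=5.
Step 15. [r1c3∈{6}] nothing but 6 survives at r1c3 ⇒ r1c3=6.
Step 16. [r5c6∈{3}] r5c6's peers cover all but 3, so r5c6=3.
Step 17. [r3c2∈{1}] nothing but 1 survives at r3c2. So r3c2=1.
Step 18. [r4c1∈{3}] nothing but 3 survives at r4c1. So r4c1=3.
Step 19. [r4c6∈{4}] r4c6 has the single candidate 4. So r4c6=4.
Step 20. [r6c1∈{4}] r6c1's peers cover all but 4. So r6c1=4.
Step 21. [r3c6∈{2}] r3c6 is down to just 2, so r3c6=2.

Answer: 1 4 6 3 2 5 / 2 5 3 4 6 1 / 5 1 4 6 3 2 / 3 6 2 1 5 4 / 6 2 1 5 4 3 / 4 3 5 2 1 6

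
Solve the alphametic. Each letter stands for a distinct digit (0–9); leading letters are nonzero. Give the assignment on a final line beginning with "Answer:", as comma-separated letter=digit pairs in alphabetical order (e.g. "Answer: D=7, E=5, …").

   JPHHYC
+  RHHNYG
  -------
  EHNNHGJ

Step 1. [col 1: C + G ≡ J (mod 10)] C=9 is one option consistent with column 1 (C + G ≡ J (mod 10), carry-in 0) — take it. So C=9.
Step 2. [col 1: C + G ≡ J (mod 10)] G=7 is one option consistent with column 1 (C + G ≡ J (mod 10), carry-in 0) — take it, so G=7.
Step 3. [col 1: C + G ≡ J (mod 10)] in column 1 we have C+G≡J with carry-in 0; given C=9, G=7 and digits 7,9 already taken and all letters distinct, that pins J to 6. So J=6.
Step 4. [E] adding two 6-digit numbers gives at most 6+1 digits, and here it does — E is that final carry and must be 1, so E=1.
Step 5. [col 2: Y + Y ≡ G (mod 10)] column 2 (Y + Y ≡ G (mod 10), carry-in 1) doesn't pin Y yet; pick Y=3 and continue, so Y=3.
Step 6. [col 3: H + N ≡ H (mod 10)] in column 3 we have H+N≡H with carry-in 0; given nothing yet and digits 1,3,6,7,9 already taken and all letters distinct, that pins N to 0 ⇒ N=0.
Step 7. [col 3: H + N ≡ H (mod 10)] several values work for H in column 3 (H + N ≡ H (mod 10), carry-in 0); try H=5, so H=5.
Step 8. [col 5: P + H ≡ N (mod 10)] column 5 reads P+H+carry(1)=N with H=5, N=0; with digits 0,1,3,5,6,7,9 already taken and all letters distinct, the only value for P is 4, so P=4.
Step 9. [col 6: J + R ≡ H (mod 10)] in column 6 we have J+R≡H with carry-in 1; given J=6, H=5 and digits 0,1,3,4,5,6,7,9 already taken and all letters distinct, that pins R to 8 ⇒ R=8.

Answer: C=9, E=1, G=7, H=5, J=6, N=0, P=4, R=8, Y=3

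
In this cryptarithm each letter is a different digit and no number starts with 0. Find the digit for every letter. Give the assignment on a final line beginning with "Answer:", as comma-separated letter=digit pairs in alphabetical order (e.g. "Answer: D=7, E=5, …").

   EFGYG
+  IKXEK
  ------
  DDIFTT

Step 1. [D] the sum has 6 digits but both addends have 5; that extra leading digit D is the final carry, namely 1 ⇒ D=1.
Step 2. [col 1: G + K ≡ T (mod 10)] column 1 (G + K ≡ T (mod 10), carry-in 0) doesn't pin T yet; pick T=7 and continue, so T=7.
Step 3. [col 1: G + K ≡ T (mod 10)] no forcing yet in column 1 (carry-in 0); G=5 is free and consistent — try it, so G=5.
Step 4. [col 1: G + K ≡ T (mod 10)] column 1: given G=5, T=7, carry-in 0, and digits 1,5,7 already taken and all letters distinct, G+K≡T (mod 10) forces K=2 ⇒ K=2.
Step 5. [col 2: Y + E ≡ T (mod 10)] column 2 (Y + E ≡ T (mod 10), carry-in 0) doesn't pin E yet; pick E=8 and continue. So E=8.
Step 6. [col 2: Y + E ≡ T (mod 10)] from column 2 (E=8, T=7, carry-in 0, digits 1,2,5,7,8 already taken and all letters distinct): Y must equal 9, so Y=9.
Step 7. [col 3: G + X ≡ F (mod 10)] column 3 (G + X ≡ F (mod 10), carry-in 1) doesn't pin X yet; pick X=4 and continue, so X=4.
Step 8. [col 3: G + X ≡ F (mod 10)] column 3 reads G+X+carry(1)=F with G=5, X=4; with digits 1,2,4,5,7,8,9 already taken and all letters distinct, the only value for F is 0, so F=0.
Step 9. [col 4: F + K ≡ I (mod 10)] in column 4 we have F+K≡I with carry-in 1; given F=0, K=2 and digits 0,1,2,4,5,7,8,9 already taken and all letters distinct, that pins I to 3 ⇒ I=3.

Answer: D=1, E=8, F=0, G=5, I=3, K=2, T=7, X=4, Y=9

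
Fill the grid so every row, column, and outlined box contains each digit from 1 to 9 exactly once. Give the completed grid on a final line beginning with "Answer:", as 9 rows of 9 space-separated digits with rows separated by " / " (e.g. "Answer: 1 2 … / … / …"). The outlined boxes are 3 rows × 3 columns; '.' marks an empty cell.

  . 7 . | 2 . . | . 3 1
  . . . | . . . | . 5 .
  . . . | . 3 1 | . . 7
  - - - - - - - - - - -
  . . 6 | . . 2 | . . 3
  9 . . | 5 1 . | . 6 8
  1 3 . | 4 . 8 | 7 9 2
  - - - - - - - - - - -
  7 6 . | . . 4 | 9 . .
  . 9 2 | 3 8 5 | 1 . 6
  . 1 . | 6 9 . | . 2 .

Step 1. [r5c7∈{4}] nothing but 4 survives at r5c7. So r5c7=4.
Step 2. [r8c1∈{4}] r8c1 has the single candidate 4, so r8c1=4.
Step 3. [r6c3∈{5}] r6c3 is down to just 5, so r6c3=5.
Step 4. [r9c1∈{3,5,8}] across box 7, 5 lands solely at r9c1. So r9c1=5.
Step 5. [r2c9∈{4,9}] in col 9, 9 fits only at r2c9, so r2c9=9.
Step 6. [r2c1∈{2,3,6,8}] 3 has one home in col 1: r2c1 ⇒ r2c1=3.
Step 7. [r3c1∈{2,6,8}] across col 1, 2 lands solely at r3c1, so r3c1=2.
Step 8. [r1c1∈{6,8}] r1c1 is the only open cell in col 1 admitting 6. So r1c1=6.
Step 9. [r1c7∈{8}] r1c7's peers cover all but 8, so r1c7=8.
Step 10. [r9c3∈{3,8}] in row 9, 8 fits only at r9c3 ⇒ r9c3=8.
Step 11. [r2c6∈{6,7}] in col 6, 6 fits only at r2c6. So r2c6=6.
Step 12. [r4c5∈{7}] nothing but 7 survives at r4c5 ⇒ r4c5=7.
Step 13. [r4c2∈{4,8}] across row 4, 4 lands solely at r4c2 ⇒ r4c2=4.
Step 14. [r2c2∈{8}] r2c2 is down to just 8 ⇒ r2c2=8.
Step 15. [r2c5∈{4}] nothing but 4 survives at r2c5. So r2c5=4.
Step 16. [r1c3∈{4,9}] r1c3 is the only open cell in row 1 admitting 4, so r1c3=4.
Step 17. [r4c4∈{9}] r4c4 has the single candidate 9, so r4c4=9.
Step 18. [r3c3∈{9}] r3c3's peers cover all but 9, so r3c3=9.
Step 19. [r2c3∈{1}] r2c3 has the single candidate 1 ⇒ r2c3=1.
Step 20. [r3c7∈{6}] r3c7 has the single candidate 6, so r3c7=6.
Step 21. [r5c3∈{7}] r5c3's peers cover all but 7, so r5c3=7.
Step 22. [r4c7∈{5}] r4c7's peers cover all but 5 ⇒ r4c7=5.
Step 23. [r7c8∈{8}] r7c8's peers cover all but 8, so r7c8=8.
Step 24. [r4c1∈{8}] nothing but 8 survives at r4c1 ⇒ r4c1=8.
Step 25. [r7c9∈{5}] r7c9 has the single candidate 5. So r7c9=5.
Step 26. [r7c3∈{3}] r7c3 is down to just 3, so r7c3=3.
Step 27. [r9c6∈{7}] r9c6's peers cover all but 7 ⇒ r9c6=7.
Step 28. [r5c2∈{2}] r5c2 is down to just 2, so r5c2=2.
Step 29. [r6c5∈{6}] nothing but 6 survives at r6c5 ⇒ r6c5=6.
Step 30. [r2c7∈{2}] r2c7 is down to just 2. So r2c7=2.
Step 31. [r8c8∈{7}] r8c8 has the single candidate 7, so r8c8=7.
Step 32. [r5c6∈{3}] r5c6 is down to just 3, so r5c6=3.
Step 33. [r9c7∈{3}] r9c7's peers cover all but 3. So r9c7=3.
Step 34. [r2c4∈{7}] only 7 remains possible at r2c4 ⇒ r2c4=7.
Step 35. [r7c4∈{1}] r7c4's peers cover all but 1, so r7c4=1.
Step 36. [r3c8∈{4}] only 4 remains possible at r3c8, so r3c8=4.
Step 37. [r7c5∈{2}] r7c5's peers cover all but 2, so r7c5=2.
Step 38. [r9c9∈{4}] r9c9 is down to just 4 ⇒ r9c9=4.
Step 39. [r1c5∈{5}] only 5 remains possible at r1c5. So r1c5=5.
Step 40. [r4c8∈{1}] r4c8's peers cover all but 1, so r4c8=1.
Step 41. [r1c6∈{9}] r1c6 is down to just 9. So r1c6=9.
Step 42. [r3c2∈{5}] r3c2's peers cover all but 5, so r3c2=5.
Step 43. [r3c4∈{8}] r3c4 has the single candidate 8. So r3c4=8.

Answer: 6 7 4 2 5 9 8 3 1 / 3 8 1 7 4 6 2 5 9 / 2 5 9 8 3 1 6 4 7 / 8 4 6 9 7 2 5 1 3 / 9 2 7 5 1 3 4 6 8 / 1 3 5 4 6 8 7 9 2 / 7 6 3 1 2 4 9 8 5 / 4 9 2 3 8 5 1 7 6 / 5 1 8 6 9 7 3 2 4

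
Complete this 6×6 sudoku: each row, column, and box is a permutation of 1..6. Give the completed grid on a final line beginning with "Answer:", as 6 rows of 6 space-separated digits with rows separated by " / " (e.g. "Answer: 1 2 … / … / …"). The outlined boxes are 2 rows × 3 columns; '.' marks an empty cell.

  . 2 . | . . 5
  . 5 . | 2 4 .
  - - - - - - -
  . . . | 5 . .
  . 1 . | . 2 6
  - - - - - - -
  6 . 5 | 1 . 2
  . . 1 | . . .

Step 1. [r5c5∈{3}] r5c5 is down to just 3. So r5c5=3.
Step 2. [r3c3∈{2,3,4,6}] across col 3, 2 lands solely at r3c3 ⇒ r3c3=2.
Step 3. [r6c6∈{4}] r6c6 has the single candidate 4 ⇒ r6c6=4.
Step 4. [r4c4∈{3,4}] across col 4, 4 lands solely at r4c4. So r4c4=4.
Step 5. [r4c3∈{3}] r4c3 is down to just 3. So r4c3=3.
Step 6. [r1c4∈{3,6}] across col 4, 3 lands solely at r1c4 ⇒ r1c4=3.
Step 7. [r2c6∈{1}] r2c6's peers cover all but 1. So r2c6=1.
Step 8. [r1c3∈{4,6}] in col 3, 4 fits only at r1c3. So r1c3=4.
Step 9. [r5c2∈{4}] r5c2 has the single candidate 4 ⇒ r5c2=4.
Step 10. [r6c2∈{3}] nothing but 3 survives at r6c2, so r6c2=3.
Step 11. [r6c5∈{5,6}] r6c5 is the only open cell in row 6 admitting 5. So r6c5=5.
Step 12. [r2c1∈{3}] only 3 remains possible at r2c1. So r2c1=3.
Step 13. [r4c1∈{5}] r4c1 has the single candidate 5 ⇒ r4c1=5.
Step 14. [r1c5∈{6}] r1c5 is down to just 6 ⇒ r1c5=6.
Step 15. [r2c3∈{6}] r2c3 is down to just 6. So r2c3=6.
Step 16. [r6c1∈{2}] r6c1 is down to just 2. So r6c1=2.
Step 17. [r6c4∈{6}] r6c4 has the single candidate 6 ⇒ r6c4=6.
Step 18. [r1c1∈{1}] only 1 remains possible at r1c1 ⇒ r1c1=1.
Step 19. [r3c6∈{3}] nothing but 3 survives at r3c6, so r3c6=3.
Step 20. [r3c1∈{4}] only 4 remains possible at r3c1 ⇒ r3c1=4.
Step 21. [r3c2∈{6}] nothing but 6 survives at r3c2, so r3c2=6.
Step 22. [r3c5∈{1}] nothing but 1 survives at r3c5, so r3c5=1.

Answer: 1 2 4 3 6 5 / 3 5 6 2 4 1 / 4 6 2 5 1 3 / 5 1 3 4 2 6 / 6 4 5 1 3 2 / 2 3 1 6 5 4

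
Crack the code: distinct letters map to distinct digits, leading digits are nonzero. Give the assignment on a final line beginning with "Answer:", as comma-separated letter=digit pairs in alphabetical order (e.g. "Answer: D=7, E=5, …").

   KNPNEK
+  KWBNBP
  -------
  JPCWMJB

Step 1. [col 1: K + P ≡ B (mod 10)] no forcing yet in column 1 (carry-in 0); P=2 is free and consistent — try it. So P=2.
Step 2. [col 1: K + P ≡ B (mod 10)] column 1 (K + P ≡ B (mod 10), carry-in 0) doesn't pin B yet; pick B=8 and continue ⇒ B=8.
Step 3. [col 1: K + P ≡ B (mod 10)] column 1: given P=2, B=8, carry-in 0, and digits 2,8 already taken and all letters distinct, K+P≡B (mod 10) forces K=6. So K=6.
Step 4. [col 2: E + B ≡ J (mod 10)] column 2 (E + B ≡ J (mod 10), carry-in 0) doesn't pin E yet; pick E=3 and continue, so E=3.
Step 5. [col 2: E + B ≡ J (mod 10)] column 2: given E=3, B=8, carry-in 0, and digits 2,3,6,8 already taken and all letters distinct, E+B≡J (mod 10) forces J=1. So J=1.
Step 6. [col 3: N + N ≡ M (mod 10)] no forcing yet in column 3 (carry-in 1); M=9 is free and consistent — try it, so M=9.
Step 7. [col 3: N + N ≡ M (mod 10)] column 3 reads N+N+carry(1)=M with M=9; with digits 1,2,3,6,8,9 already taken and all letters distinct, the only value for N is 4. So N=4.
Step 8. [col 4: P + B ≡ W (mod 10)] from column 4 (P=2, B=8, carry-in 0, digits 1,2,3,4,6,8,9 already taken and all letters distinct): W must equal 0 ⇒ W=0.
Step 9. [col 5: N + W ≡ C (mod 10)] column 5: given N=4, W=0, carry-in 1, and digits 0,1,2,3,4,6,8,9 already taken and all letters distinct, N+W≡C (mod 10) forces C=5. So C=5.

Answer: B=8, C=5, E=3, J=1, K=6, M=9, N=4, P=2, W=0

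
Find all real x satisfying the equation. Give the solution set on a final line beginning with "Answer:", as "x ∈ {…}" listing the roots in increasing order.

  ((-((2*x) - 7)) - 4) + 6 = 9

Step 1. [((-((2*x) - 7)) - 4) + 6 = 9] 6 comes off first (subtract 6). So sub: (-((2*x) - 7)) - 4 = 3.
Step 2. [(-((2*x) - 7)) - 4 = 3] add 4: x sits inside (… - 4). So sub: -((2*x) - 7) = 7.
Step 3. [-((2*x) - 7) = 7] LHS negated; negate both sides. So neg: (2*x) - 7 = -7.
Step 4. [(2*x) - 7 = -7] peel the -7: add 7 from each side, so sub: 2*x = 0.
Step 5. [2*x = 0] LHS = 2·(…); ÷2 both sides ⇒ div: x = 0.

Answer: x ∈ {0}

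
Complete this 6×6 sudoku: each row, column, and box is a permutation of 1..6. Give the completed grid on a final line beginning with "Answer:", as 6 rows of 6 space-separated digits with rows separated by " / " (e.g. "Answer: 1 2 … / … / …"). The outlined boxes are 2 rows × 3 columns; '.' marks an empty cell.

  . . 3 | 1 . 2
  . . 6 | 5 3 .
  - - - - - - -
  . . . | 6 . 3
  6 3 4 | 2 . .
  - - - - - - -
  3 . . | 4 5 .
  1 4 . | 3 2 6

Step 1. [r3c3∈{1,2,5}] r3c3 is the only open cell in col 3 admitting 1. So r3c3=1.
Step 2. [r2c6∈{4}] r2c6 has the single candidate 4. So r2c6=4.
Step 3. [r2c1∈{2}] r2c1's peers cover all but 2 ⇒ r2c1=2.
Step 4. [r3c1∈{5}] r3c1 is down to just 5, so r3c1=5.
Step 5. [r3c2∈{2}] r3c2 is down to just 2, so r3c2=2.
Step 6. [r5c6∈{1}] nothing but 1 survives at r5c6, so r5c6=1.
Step 7. [r3c5∈{4}] nothing but 4 survives at r3c5, so r3c5=4.
Step 8. [r1c2∈{5}] r1c2's peers cover all but 5, so r1c2=5.
Step 9. [r4c6∈{5}] r4c6's peers cover all but 5. So r4c6=5.
Step 10. [r2c2∈{1}] r2c2's peers cover all but 1. So r2c2=1.
Step 11. [r1c5∈{6}] r1c5 is down to just 6. So r1c5=6.
Step 12. [r1c1∈{4}] only 4 remains possible at r1c1 ⇒ r1c1=4.
Step 13. [r5c2∈{6}] nothing but 6 survives at r5c2. So r5c2=6.
Step 14. [r6c3∈{5}] r6c3's peers cover all but 5, so r6c3=5.
Step 15. [r5c3∈{2}] r5c3 has the single candidate 2. So r5c3=2.
Step 16. [r4c5∈{1}] nothing but 1 survives at r4c5, so r4c5=1.

Answer: 4 5 3 1 6 2 / 2 1 6 5 3 4 / 5 2 1 6 4 3 / 6 3 4 2 1 5 / 3 6 2 4 5 1 / 1 4 5 3 2 6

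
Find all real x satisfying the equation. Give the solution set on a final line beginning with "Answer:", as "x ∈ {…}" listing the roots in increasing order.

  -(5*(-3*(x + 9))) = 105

Step 1. [-(5*(-3*(x + 9))) = 105] leading − — multiply by −1. So neg: 5*(-3*(x + 9)) = -105.
Step 2. [5*(-3*(x + 9)) = -105] leading coefficient 5: divide by 5 ⇒ div: -3*(x + 9) = -21.
Step 3. [-3*(x + 9) = -21] LHS = -3·(…); ÷-3 both sides ⇒ div: x + 9 = 7.
Step 4. [x + 9 = 7] +9 is outermost — subtract 9 both sides ⇒ sub: x = -2.

Answer: x ∈ {-2}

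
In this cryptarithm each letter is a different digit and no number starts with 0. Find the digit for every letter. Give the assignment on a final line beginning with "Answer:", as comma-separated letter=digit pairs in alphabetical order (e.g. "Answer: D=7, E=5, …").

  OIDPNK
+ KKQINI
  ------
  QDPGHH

Step 1. [col 1: K + I ≡ H (mod 10)] column 1 (K + I ≡ H (mod 10), carry-in 0) doesn't pin H yet; pick H=6 and continue, so H=6.
Step 2. [col 1: K + I ≡ H (mod 10)] no forcing yet in column 1 (carry-in 0); K=2 is free and consistent — try it, so K=2.
Step 3. [col 1: K + I ≡ H (mod 10)] from column 1 (K=2, H=6, carry-in 0, digits 2,6 already taken and all letters distinct): I must equal 4, so I=4.
Step 4. [col 2: N + N ≡ H (mod 10)] several values work for N in column 2 (N + N ≡ H (mod 10), carry-in 0); try N=8, so N=8.
Step 5. [col 3: P + I ≡ G (mod 10)] no forcing yet in column 3 (carry-in 1); P=0 is free and consistent — try it. So P=0.
Step 6. [col 3: P + I ≡ G (mod 10)] in column 3 we have P+I≡G with carry-in 1; given P=0, I=4 and digits 0,2,4,6,8 already taken and all letters distinct, that pins G to 5 ⇒ G=5.
Step 7. [col 4: D + Q ≡ P (mod 10)] Q=3 is one option consistent with column 4 (D + Q ≡ P (mod 10), carry-in 0) — take it, so Q=3.
Step 8. [col 4: D + Q ≡ P (mod 10)] column 4 reads D+Q+carry(0)=P with Q=3, P=0; with digits 0,2,3,4,5,6,8 already taken and all letters distinct, the only value for D is 7 ⇒ D=7.
Step 9. [col 6: O + K ≡ Q (mod 10)] column 6 reads O+K+carry(0)=Q with K=2, Q=3; with digits 0,2,3,4,5,6,7,8 already taken and all letters distinct, the only value for O is 1 ⇒ O=1.

Answer: D=7, G=5, H=6, I=4, K=2, N=8, O=1, P=0, Q=3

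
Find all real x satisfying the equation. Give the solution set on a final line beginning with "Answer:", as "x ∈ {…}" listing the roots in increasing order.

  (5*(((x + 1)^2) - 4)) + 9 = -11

Step 1. [(5*(((x + 1)^2) - 4)) + 9 = -11] the outer +9 inverts by subtracting 9, so sub: 5*(((x + 1)^2) - 4) = -20.
Step 2. [5*(((x + 1)^2) - 4) = -20] 5·(inner) — divide through by 5. So div: ((x + 1)^2) - 4 = -4.
Step 3. [((x + 1)^2) - 4 = -4] the outer -4 inverts by adding 4. So sub: (x + 1)^2 = 0.
Step 4. [(x + 1)^2 = 0] √ both sides: 0 ≥ 0 gives two branches, so sqrt: x + 1 = 0.
Step 5. [x + 1 = 0] peel the +1: subtract 1 from each side ⇒ sub: x = -1.

Answer: x ∈ {-1}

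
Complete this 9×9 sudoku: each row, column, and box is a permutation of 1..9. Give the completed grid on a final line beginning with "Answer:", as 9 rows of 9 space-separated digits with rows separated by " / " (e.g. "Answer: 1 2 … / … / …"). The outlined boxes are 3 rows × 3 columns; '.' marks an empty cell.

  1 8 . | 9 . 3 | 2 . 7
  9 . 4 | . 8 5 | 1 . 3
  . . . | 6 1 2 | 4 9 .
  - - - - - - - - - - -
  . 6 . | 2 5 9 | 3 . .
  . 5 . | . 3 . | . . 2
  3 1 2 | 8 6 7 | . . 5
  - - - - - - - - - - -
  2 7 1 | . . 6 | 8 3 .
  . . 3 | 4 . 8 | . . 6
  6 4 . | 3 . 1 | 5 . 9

Step 1. [r8c8∈{1,2,7}] r8c8 is the only open cell in row 8 admitting 1 ⇒ r8c8=1.
Step 2. [r5c3∈{7,8,9}] col 3 places 9 nowhere but r5c3, so r5c3=9.
Step 3. [r8c7∈{7}] r8c7 is down to just 7. So r8c7=7.
Step 4. [r6c8∈{4}] only 4 remains possible at r6c8, so r6c8=4.
Step 5. [r4c1∈{4,7,8}] across row 4, 4 lands solely at r4c1 ⇒ r4c1=4.
Step 6. [r5c1∈{7,8}] in col 1, 8 fits only at r5c1, so r5c1=8.
Step 7. [r4c3∈{7}] r4c3 has the single candidate 7. So r4c3=7.
Step 8. [r3c3∈{5}] r3c3 has the single candidate 5. So r3c3=5.
Step 9. [r8c5∈{2,9}] r8c5 is the only open cell in row 8 admitting 2. So r8c5=2.
Step 10. [r2c8∈{6}] only 6 remains possible at r2c8, so r2c8=6.
Step 11. [r3c9∈{8}] r3c9's peers cover all but 8, so r3c9=8.
Step 12. [r4c9∈{1}] only 1 remains possible at r4c9. So r4c9=1.
Step 13. [r5c7∈{6}] only 6 remains possible at r5c7 ⇒ r5c7=6.
Step 14. [r2c4∈{7}] r2c4 has the single candidate 7, so r2c4=7.
Step 15. [r1c3∈{6}] only 6 remains possible at r1c3, so r1c3=6.
Step 16. [r5c6∈{4}] r5c6's peers cover all but 4, so r5c6=4.
Step 17. [r7c4∈{5}] r7c4's peers cover all but 5, so r7c4=5.
Step 18. [r7c5∈{9}] r7c5 has the single candidate 9, so r7c5=9.
Step 19. [r9c8∈{2}] only 2 remains possible at r9c8, so r9c8=2.
Step 20. [r1c8∈{5}] nothing but 5 survives at r1c8 ⇒ r1c8=5.
Step 21. [r3c1∈{7}] r3c1 has the single candidate 7, so r3c1=7.
Step 22. [r4c8∈{8}] r4c8's peers cover all but 8 ⇒ r4c8=8.
Step 23. [r9c3∈{8}] nothing but 8 survives at r9c3 ⇒ r9c3=8.
Step 24. [r8c2∈{9}] nothing but 9 survives at r8c2, so r8c2=9.
Step 25. [r7c9∈{4}] nothing but 4 survives at r7c9 ⇒ r7c9=4.
Step 26. [r5c4∈{1}] only 1 remains possible at r5c4, so r5c4=1.
Step 27. [r3c2∈{3}] only 3 remains possible at r3c2 ⇒ r3c2=3.
Step 28. [r2c2∈{2}] r2c2's peers cover all but 2 ⇒ r2c2=2.
Step 29. [r1c5∈{4}] r1c5's peers cover all but 4. So r1c5=4.
Step 30. [r6c7∈{9}] nothing but 9 survives at r6c7. So r6c7=9.
Step 31. [r9c5∈{7}] r9c5 has the single candidate 7, so r9c5=7.
Step 32. [r8c1∈{5}] nothing but 5 survives at r8c1, so r8c1=5.
Step 33. [r5c8∈{7}] nothing but 7 survives at r5c8 ⇒ r5c8=7.

Answer: 1 8 6 9 4 3 2 5 7 / 9 2 4 7 8 5 1 6 3 / 7 3 5 6 1 2 4 9 8 / 4 6 7 2 5 9 3 8 1 / 8 5 9 1 3 4 6 7 2 / 3 1 2 8 6 7 9 4 5 / 2 7 1 5 9 6 8 3 4 / 5 9 3 4 2 8 7 1 6 / 6 4 8 3 7 1 5 2 9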